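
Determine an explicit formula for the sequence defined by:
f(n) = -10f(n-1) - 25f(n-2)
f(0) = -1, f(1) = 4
Characteristic equation: x² + 10x + 25 = 0, which is (x - (-5))².
Repeated root r = -5.
General solution: f(n) = (A + Bn)·(-5)^n.
From f(0) = -1: A = -1.
From f(1) = 4: (A + B)·(-5) = 4 ⇒ B = \frac{1}{5}.
So f(n) = \left(\frac{n}{5} - 1\right) \cdot (-5)^n.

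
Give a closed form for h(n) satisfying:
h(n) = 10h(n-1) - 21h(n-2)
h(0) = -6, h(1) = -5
Characteristic equation: x² - 10x + 21 = 0, which factors as (x - (3))(x - (7)) = 0.
Roots r₁ = 3, r₂ = 7 (distinct).
General solution: h(n) = A·(3)^n + B·(7)^n.
From h(0) = -6: A + B = -6.
From h(1) = -5: 3A + 7B = -5.
Solving: A = - \frac{37}{4}, B = \frac{13}{4}.
So h(n) = - \frac{37 \cdot 3^{n}}{4} + \frac{13 \cdot 7^{n}}{4}.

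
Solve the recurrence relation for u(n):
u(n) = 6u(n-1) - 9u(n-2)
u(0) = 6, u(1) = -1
Characteristic equation: x² - 6x + 9 = 0, which is (x - (3))².
Repeated root r = 3.
General solution: u(n) = (A + Bn)·(3)^n.
From u(0) = 6: A = 6.
From u(1) = -1: (A + B)·(3) = -1 ⇒ B = - \frac{19}{3}.
So u(n) = \left(6 - \frac{19 n}{3}\right) \cdot (3)^n.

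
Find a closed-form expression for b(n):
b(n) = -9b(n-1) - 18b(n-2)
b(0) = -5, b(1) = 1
Characteristic equation: x² + 9x + 18 = 0, which factors as (x - (-3))(x - (-6)) = 0.
Roots r₁ = -3, r₂ = -6 (distinct).
General solution: b(n) = A·(-3)^n + B·(-6)^n.
From b(0) = -5: A + B = -5.
From b(1) = 1: -3A - 6B = 1.
Solving: A = - \frac{29}{3}, B = \frac{14}{3}.
So b(n) = - \frac{29 \left(-3\right)^{n}}{3} + \frac{14 \left(-6\right)^{n}}{3}.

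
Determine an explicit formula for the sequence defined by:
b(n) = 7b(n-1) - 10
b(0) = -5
First-order linear non-homogeneous.
Homogeneous solution: b_h(n) = A·(7)^n.
Try constant particular solution b_p = K: K = 7K - 10 ⇒ K = \frac{5}{3}.
General: b(n) = A·(7)^n + \frac{5}{3}.
Apply b(0) = -5: A + \frac{5}{3} = -5 ⇒ A = - \frac{20}{3}.
So b(n) = \frac{5}{3} - \frac{20 \cdot 7^{n}}{3}.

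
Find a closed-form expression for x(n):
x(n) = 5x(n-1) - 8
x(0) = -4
First-order linear non-homogeneous.
Homogeneous solution: x_h(n) = A·(5)^n.
Try constant particular solution x_p = K: K = 5K - 8 ⇒ K = 2.
General: x(n) = A·(5)^n + 2.
Apply x(0) = -4: A + 2 = -4 ⇒ A = -6.
So x(n) = 2 - 6 \cdot 5^{n}.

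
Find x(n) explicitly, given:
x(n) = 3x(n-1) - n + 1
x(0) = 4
First-order linear with linear forcing.
Homogeneous solution: x_h(n) = A·(3)^n.
Try particular x_p(n) = pn + q. Substituting:
  pn + q = 3(p(n-1) + q) - n + 1.
Matching the n-coefficient: p = 3p - 1 ⇒ p = \frac{1}{2}.
Matching constants: q = -3p + 3q + 1 ⇒ q = \frac{1}{4}.
General: x(n) = A·(3)^n + \frac{n}{2} + \frac{1}{4}.
Apply x(0) = 4: A + \frac{1}{4} = 4 ⇒ A = \frac{15}{4}.
So x(n) = \frac{15 \cdot 3^{n}}{4} + \frac{n}{2} + \frac{1}{4}.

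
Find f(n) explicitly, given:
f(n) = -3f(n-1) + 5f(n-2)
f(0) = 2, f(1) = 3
Characteristic equation: x² + 3x - 5 = 0.
Discriminant Δ = (-3)² + 4·(5) = 29.
Roots r₁,₂ = (-3 ± √29)/2, so r₁ = - \frac{3}{2} + \frac{\sqrt{29}}{2}, r₂ = - \frac{\sqrt{29}}{2} - \frac{3}{2}.
General solution: f(n) = A·r₁^n + B·r₂^n.
From the initial conditions, A + B = 2 and r₁A + r₂B = 3.
Since r₁ - r₂ = √29: A = (3 - (2)r₂)/√29 = 1 + \frac{6 \sqrt{29}}{29}, and B = 2 - A = 1 - \frac{6 \sqrt{29}}{29}.
So f(n) = \left(1 + \frac{6 \sqrt{29}}{29}\right)\left(- \frac{3}{2} + \frac{\sqrt{29}}{2}\right)^n + \left(1 - \frac{6 \sqrt{29}}{29}\right)\left(- \frac{\sqrt{29}}{2} - \frac{3}{2}\right)^n.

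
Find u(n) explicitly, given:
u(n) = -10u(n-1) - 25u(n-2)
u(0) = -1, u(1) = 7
Characteristic equation: x² + 10x + 25 = 0, which is (x - (-5))².
Repeated root r = -5.
General solution: u(n) = (A + Bn)·(-5)^n.
From u(0) = -1: A = -1.
From u(1) = 7: (A + B)·(-5) = 7 ⇒ B = - \frac{2}{5}.
So u(n) = \left(- \frac{2 n}{5} - 1\right) \cdot (-5)^n.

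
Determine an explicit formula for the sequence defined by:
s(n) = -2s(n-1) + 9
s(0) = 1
First-order linear non-homogeneous.
Homogeneous solution: s_h(n) = A·(-2)^n.
Try constant particular solution s_p = K: K = -2K + 9 ⇒ K = 3.
General: s(n) = A·(-2)^n + 3.
Apply s(0) = 1: A + 3 = 1 ⇒ A = -2.
So s(n) = 3 - 2 \left(-2\right)^{n}.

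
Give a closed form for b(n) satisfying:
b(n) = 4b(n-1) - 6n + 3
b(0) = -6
First-order linear with linear forcing.
Homogeneous solution: b_h(n) = A·(4)^n.
Try particular b_p(n) = pn + q. Substituting:
  pn + q = 4(p(n-1) + q) - 6n + 3.
Matching the n-coefficient: p = 4p - 6 ⇒ p = 2.
Matching constants: q = -4p + 4q + 3 ⇒ q = \frac{5}{3}.
General: b(n) = A·(4)^n + 2 n + \frac{5}{3}.
Apply b(0) = -6: A + \frac{5}{3} = -6 ⇒ A = - \frac{23}{3}.
So b(n) = - \frac{23 \cdot 4^{n}}{3} + 2 n + \frac{5}{3}.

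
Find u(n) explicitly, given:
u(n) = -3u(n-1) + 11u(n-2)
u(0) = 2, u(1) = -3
Characteristic equation: x² + 3x - 11 = 0.
Discriminant Δ = (-3)² + 4·(11) = 53.
Roots r₁,₂ = (-3 ± √53)/2, so r₁ = - \frac{3}{2} + \frac{\sqrt{53}}{2}, r₂ = - \frac{\sqrt{53}}{2} - \frac{3}{2}.
General solution: u(n) = A·r₁^n + B·r₂^n.
From the initial conditions, A + B = 2 and r₁A + r₂B = -3.
Since r₁ - r₂ = √53: A = (-3 - (2)r₂)/√53 = 1, and B = 2 - A = 1.
So u(n) = \left(1\right)\left(- \frac{3}{2} + \frac{\sqrt{53}}{2}\right)^n + \left(1\right)\left(- \frac{\sqrt{53}}{2} - \frac{3}{2}\right)^n.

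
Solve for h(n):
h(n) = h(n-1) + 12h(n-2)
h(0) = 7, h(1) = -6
Characteristic equation: x² - x - 12 = 0, which factors as (x - (-3))(x - (4)) = 0.
Roots r₁ = -3, r₂ = 4 (distinct).
General solution: h(n) = A·(-3)^n + B·(4)^n.
From h(0) = 7: A + B = 7.
From h(1) = -6: -3A + 4B = -6.
Solving: A = \frac{34}{7}, B = \frac{15}{7}.
So h(n) = \frac{34 \left(-3\right)^{n}}{7} + \frac{15 \cdot 4^{n}}{7}.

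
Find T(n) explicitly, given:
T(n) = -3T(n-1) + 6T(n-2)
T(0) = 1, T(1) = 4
Characteristic equation: x² + 3x - 6 = 0.
Discriminant Δ = (-3)² + 4·(6) = 33.
Roots r₁,₂ = (-3 ± √33)/2, so r₁ = - \frac{3}{2} + \frac{\sqrt{33}}{2}, r₂ = - \frac{\sqrt{33}}{2} - \frac{3}{2}.
General solution: T(n) = A·r₁^n + B·r₂^n.
From the initial conditions, A + B = 1 and r₁A + r₂B = 4.
Since r₁ - r₂ = √33: A = (4 - (1)r₂)/√33 = \frac{1}{2} + \frac{\sqrt{33}}{6}, and B = 1 - A = \frac{1}{2} - \frac{\sqrt{33}}{6}.
So T(n) = \left(\frac{1}{2} + \frac{\sqrt{33}}{6}\right)\left(- \frac{3}{2} + \frac{\sqrt{33}}{2}\right)^n + \left(\frac{1}{2} - \frac{\sqrt{33}}{6}\right)\left(- \frac{\sqrt{33}}{2} - \frac{3}{2}\right)^n.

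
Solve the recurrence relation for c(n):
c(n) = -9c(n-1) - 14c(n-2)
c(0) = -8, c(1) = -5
Characteristic equation: x² + 9x + 14 = 0, which factors as (x - (-2))(x - (-7)) = 0.
Roots r₁ = -2, r₂ = -7 (distinct).
General solution: c(n) = A·(-2)^n + B·(-7)^n.
From c(0) = -8: A + B = -8.
From c(1) = -5: -2A - 7B = -5.
Solving: A = - \frac{61}{5}, B = \frac{21}{5}.
So c(n) = - \frac{61 \left(-2\right)^{n}}{5} + \frac{21 \left(-7\right)^{n}}{5}.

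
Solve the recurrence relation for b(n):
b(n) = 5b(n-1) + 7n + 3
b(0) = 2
First-order linear with linear forcing.
Homogeneous solution: b_h(n) = A·(5)^n.
Try particular b_p(n) = pn + q. Substituting:
  pn + q = 5(p(n-1) + q) + 7n + 3.
Matching the n-coefficient: p = 5p + 7 ⇒ p = - \frac{7}{4}.
Matching constants: q = -5p + 5q + 3 ⇒ q = - \frac{47}{16}.
General: b(n) = A·(5)^n - \frac{7 n}{4} - \frac{47}{16}.
Apply b(0) = 2: A - \frac{47}{16} = 2 ⇒ A = \frac{79}{16}.
So b(n) = \frac{79 \cdot 5^{n}}{16} - \frac{7 n}{4} - \frac{47}{16}.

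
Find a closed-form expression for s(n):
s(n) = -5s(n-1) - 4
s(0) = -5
First-order linear non-homogeneous.
Homogeneous solution: s_h(n) = A·(-5)^n.
Try constant particular solution s_p = K: K = -5K - 4 ⇒ K = - \frac{2}{3}.
General: s(n) = A·(-5)^n - \frac{2}{3}.
Apply s(0) = -5: A - \frac{2}{3} = -5 ⇒ A = - \frac{13}{3}.
So s(n) = - \frac{13 \left(-5\right)^{n}}{3} - \frac{2}{3}.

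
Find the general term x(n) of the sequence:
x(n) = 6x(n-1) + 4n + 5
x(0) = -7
First-order linear with linear forcing.
Homogeneous solution: x_h(n) = A·(6)^n.
Try particular x_p(n) = pn + q. Substituting:
  pn + q = 6(p(n-1) + q) + 4n + 5.
Matching the n-coefficient: p = 6p + 4 ⇒ p = - \frac{4}{5}.
Matching constants: q = -6p + 6q + 5 ⇒ q = - \frac{49}{25}.
General: x(n) = A·(6)^n - \frac{4 n}{5} - \frac{49}{25}.
Apply x(0) = -7: A - \frac{49}{25} = -7 ⇒ A = - \frac{126}{25}.
So x(n) = - \frac{126 \cdot 6^{n}}{25} - \frac{4 n}{5} - \frac{49}{25}.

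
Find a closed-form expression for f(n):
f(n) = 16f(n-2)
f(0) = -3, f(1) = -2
Characteristic equation: x² - 16 = 0, which factors as (x - (-4))(x - (4)) = 0.
Roots r₁ = -4, r₂ = 4 (distinct).
General solution: f(n) = A·(-4)^n + B·(4)^n.
From f(0) = -3: A + B = -3.
From f(1) = -2: -4A + 4B = -2.
Solving: A = - \frac{5}{4}, B = - \frac{7}{4}.
So f(n) = - \frac{5 \left(-4\right)^{n}}{4} - \frac{7 \cdot 4^{n}}{4}.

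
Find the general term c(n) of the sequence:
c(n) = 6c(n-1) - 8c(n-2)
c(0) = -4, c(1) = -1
Characteristic equation: x² - 6x + 8 = 0, which factors as (x - (2))(x - (4)) = 0.
Roots r₁ = 2, r₂ = 4 (distinct).
General solution: c(n) = A·(2)^n + B·(4)^n.
From c(0) = -4: A + B = -4.
From c(1) = -1: 2A + 4B = -1.
Solving: A = - \frac{15}{2}, B = \frac{7}{2}.
So c(n) = - \frac{15 \cdot 2^{n}}{2} + \frac{7 \cdot 4^{n}}{2}.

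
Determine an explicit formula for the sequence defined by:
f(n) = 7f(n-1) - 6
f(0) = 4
First-order linear non-homogeneous.
Homogeneous solution: f_h(n) = A·(7)^n.
Try constant particular solution f_p = K: K = 7K - 6 ⇒ K = 1.
General: f(n) = A·(7)^n + 1.
Apply f(0) = 4: A + 1 = 4 ⇒ A = 3.
So f(n) = 3 \cdot 7^{n} + 1.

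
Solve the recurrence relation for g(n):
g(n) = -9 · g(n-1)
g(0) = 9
Pure geometric recurrence with ratio -9.
By induction g(n) = g(0) · (-9)^n = 9 \left(-9\right)^{n}.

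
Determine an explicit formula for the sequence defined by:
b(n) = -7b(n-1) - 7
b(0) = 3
First-order linear non-homogeneous.
Homogeneous solution: b_h(n) = A·(-7)^n.
Try constant particular solution b_p = K: K = -7K - 7 ⇒ K = - \frac{7}{8}.
General: b(n) = A·(-7)^n - \frac{7}{8}.
Apply b(0) = 3: A - \frac{7}{8} = 3 ⇒ A = \frac{31}{8}.
So b(n) = \frac{31 \left(-7\right)^{n}}{8} - \frac{7}{8}.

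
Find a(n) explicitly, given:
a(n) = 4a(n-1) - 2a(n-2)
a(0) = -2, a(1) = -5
Characteristic equation: x² - 4x + 2 = 0.
Discriminant Δ = (4)² + 4·(-2) = 8.
Roots r₁,₂ = (4 ± √8)/2, so r₁ = \sqrt{2} + 2, r₂ = 2 - \sqrt{2}.
General solution: a(n) = A·r₁^n + B·r₂^n.
From the initial conditions, A + B = -2 and r₁A + r₂B = -5.
Since r₁ - r₂ = √8: A = (-5 - (-2)r₂)/√8 = -1 - \frac{\sqrt{2}}{4}, and B = -2 - A = -1 + \frac{\sqrt{2}}{4}.
So a(n) = \left(-1 - \frac{\sqrt{2}}{4}\right)\left(\sqrt{2} + 2\right)^n + \left(-1 + \frac{\sqrt{2}}{4}\right)\left(2 - \sqrt{2}\right)^n.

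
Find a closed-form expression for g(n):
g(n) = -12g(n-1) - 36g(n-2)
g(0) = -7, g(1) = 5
Characteristic equation: x² + 12x + 36 = 0, which is (x - (-6))².
Repeated root r = -6.
General solution: g(n) = (A + Bn)·(-6)^n.
From g(0) = -7: A = -7.
From g(1) = 5: (A + B)·(-6) = 5 ⇒ B = \frac{37}{6}.
So g(n) = \left(\frac{37 n}{6} - 7\right) \cdot (-6)^n.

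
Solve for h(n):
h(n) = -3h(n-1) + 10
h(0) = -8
First-order linear non-homogeneous.
Homogeneous solution: h_h(n) = A·(-3)^n.
Try constant particular solution h_p = K: K = -3K + 10 ⇒ K = \frac{5}{2}.
General: h(n) = A·(-3)^n + \frac{5}{2}.
Apply h(0) = -8: A + \frac{5}{2} = -8 ⇒ A = - \frac{21}{2}.
So h(n) = \frac{5}{2} - \frac{21 \left(-3\right)^{n}}{2}.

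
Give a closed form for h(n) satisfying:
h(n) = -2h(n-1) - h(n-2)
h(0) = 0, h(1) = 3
Characteristic equation: x² + 2x + 1 = 0, which is (x - (-1))².
Repeated root r = -1.
General solution: h(n) = (A + Bn)·(-1)^n.
From h(0) = 0: A = 0.
From h(1) = 3: (A + B)·(-1) = 3 ⇒ B = -3.
So h(n) = \left(- 3 n\right) \cdot (-1)^n.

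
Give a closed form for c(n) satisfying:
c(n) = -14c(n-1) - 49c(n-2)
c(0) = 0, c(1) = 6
Characteristic equation: x² + 14x + 49 = 0, which is (x - (-7))².
Repeated root r = -7.
General solution: c(n) = (A + Bn)·(-7)^n.
From c(0) = 0: A = 0.
From c(1) = 6: (A + B)·(-7) = 6 ⇒ B = - \frac{6}{7}.
So c(n) = \left(- \frac{6 n}{7}\right) \cdot (-7)^n.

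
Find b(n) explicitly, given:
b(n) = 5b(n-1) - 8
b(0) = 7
First-order linear non-homogeneous.
Homogeneous solution: b_h(n) = A·(5)^n.
Try constant particular solution b_p = K: K = 5K - 8 ⇒ K = 2.
General: b(n) = A·(5)^n + 2.
Apply b(0) = 7: A + 2 = 7 ⇒ A = 5.
So b(n) = 5 \cdot 5^{n} + 2.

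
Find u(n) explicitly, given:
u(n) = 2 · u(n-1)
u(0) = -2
Pure geometric recurrence with ratio 2.
By induction u(n) = u(0) · (2)^n = - 2 \cdot 2^{n}.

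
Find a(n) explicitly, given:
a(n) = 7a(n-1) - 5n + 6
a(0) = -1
First-order linear with linear forcing.
Homogeneous solution: a_h(n) = A·(7)^n.
Try particular a_p(n) = pn + q. Substituting:
  pn + q = 7(p(n-1) + q) - 5n + 6.
Matching the n-coefficient: p = 7p - 5 ⇒ p = \frac{5}{6}.
Matching constants: q = -7p + 7q + 6 ⇒ q = - \frac{1}{36}.
General: a(n) = A·(7)^n + \frac{5 n}{6} - \frac{1}{36}.
Apply a(0) = -1: A - \frac{1}{36} = -1 ⇒ A = - \frac{35}{36}.
So a(n) = - \frac{35 \cdot 7^{n}}{36} + \frac{5 n}{6} - \frac{1}{36}.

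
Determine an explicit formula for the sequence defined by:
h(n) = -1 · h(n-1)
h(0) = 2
Pure geometric recurrence with ratio -1.
By induction h(n) = h(0) · (-1)^n = 2 \left(-1\right)^{n}.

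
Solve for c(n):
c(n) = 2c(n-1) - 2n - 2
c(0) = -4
First-order linear with linear forcing.
Homogeneous solution: c_h(n) = A·(2)^n.
Try particular c_p(n) = pn + q. Substituting:
  pn + q = 2(p(n-1) + q) - 2n - 2.
Matching the n-coefficient: p = 2p - 2 ⇒ p = 2.
Matching constants: q = -2p + 2q - 2 ⇒ q = 6.
General: c(n) = A·(2)^n + 2 n + 6.
Apply c(0) = -4: A + 6 = -4 ⇒ A = -10.
So c(n) = - 10 \cdot 2^{n} + 2 n + 6.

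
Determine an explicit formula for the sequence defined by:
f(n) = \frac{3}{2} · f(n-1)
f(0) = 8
Pure geometric recurrence with ratio \frac{3}{2}.
By induction f(n) = f(0) · (\frac{3}{2})^n = 8 \left(\frac{3}{2}\right)^{n}.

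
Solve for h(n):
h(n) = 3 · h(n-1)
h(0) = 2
Pure geometric recurrence with ratio 3.
By induction h(n) = h(0) · (3)^n = 2 \cdot 3^{n}.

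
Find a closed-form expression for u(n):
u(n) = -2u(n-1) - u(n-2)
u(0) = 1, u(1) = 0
Characteristic equation: x² + 2x + 1 = 0, which is (x - (-1))².
Repeated root r = -1.
General solution: u(n) = (A + Bn)·(-1)^n.
From u(0) = 1: A = 1.
From u(1) = 0: (A + B)·(-1) = 0 ⇒ B = -1.
So u(n) = \left(1 - n\right) \cdot (-1)^n.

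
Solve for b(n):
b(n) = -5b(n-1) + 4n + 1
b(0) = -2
First-order linear with linear forcing.
Homogeneous solution: b_h(n) = A·(-5)^n.
Try particular b_p(n) = pn + q. Substituting:
  pn + q = -5(p(n-1) + q) + 4n + 1.
Matching the n-coefficient: p = -5p + 4 ⇒ p = \frac{2}{3}.
Matching constants: q = 5p - 5q + 1 ⇒ q = \frac{13}{18}.
General: b(n) = A·(-5)^n + \frac{2 n}{3} + \frac{13}{18}.
Apply b(0) = -2: A + \frac{13}{18} = -2 ⇒ A = - \frac{49}{18}.
So b(n) = - \frac{49 \left(-5\right)^{n}}{18} + \frac{2 n}{3} + \frac{13}{18}.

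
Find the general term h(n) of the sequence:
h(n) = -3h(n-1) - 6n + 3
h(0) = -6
First-order linear with linear forcing.
Homogeneous solution: h_h(n) = A·(-3)^n.
Try particular h_p(n) = pn + q. Substituting:
  pn + q = -3(p(n-1) + q) - 6n + 3.
Matching the n-coefficient: p = -3p - 6 ⇒ p = - \frac{3}{2}.
Matching constants: q = 3p - 3q + 3 ⇒ q = - \frac{3}{8}.
General: h(n) = A·(-3)^n - \frac{3 n}{2} - \frac{3}{8}.
Apply h(0) = -6: A - \frac{3}{8} = -6 ⇒ A = - \frac{45}{8}.
So h(n) = - \frac{45 \left(-3\right)^{n}}{8} - \frac{3 n}{2} - \frac{3}{8}.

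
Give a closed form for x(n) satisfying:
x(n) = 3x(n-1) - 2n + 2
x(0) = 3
First-order linear with linear forcing.
Homogeneous solution: x_h(n) = A·(3)^n.
Try particular x_p(n) = pn + q. Substituting:
  pn + q = 3(p(n-1) + q) - 2n + 2.
Matching the n-coefficient: p = 3p - 2 ⇒ p = 1.
Matching constants: q = -3p + 3q + 2 ⇒ q = \frac{1}{2}.
General: x(n) = A·(3)^n + n + \frac{1}{2}.
Apply x(0) = 3: A + \frac{1}{2} = 3 ⇒ A = \frac{5}{2}.
So x(n) = \frac{5 \cdot 3^{n}}{2} + n + \frac{1}{2}.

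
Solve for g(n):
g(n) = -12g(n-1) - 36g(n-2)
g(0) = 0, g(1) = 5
Characteristic equation: x² + 12x + 36 = 0, which is (x - (-6))².
Repeated root r = -6.
General solution: g(n) = (A + Bn)·(-6)^n.
From g(0) = 0: A = 0.
From g(1) = 5: (A + B)·(-6) = 5 ⇒ B = - \frac{5}{6}.
So g(n) = \left(- \frac{5 n}{6}\right) \cdot (-6)^n.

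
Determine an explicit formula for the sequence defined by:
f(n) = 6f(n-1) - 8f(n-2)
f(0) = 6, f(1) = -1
Characteristic equation: x² - 6x + 8 = 0, which factors as (x - (4))(x - (2)) = 0.
Roots r₁ = 4, r₂ = 2 (distinct).
General solution: f(n) = A·(4)^n + B·(2)^n.
From f(0) = 6: A + B = 6.
From f(1) = -1: 4A + 2B = -1.
Solving: A = - \frac{13}{2}, B = \frac{25}{2}.
So f(n) = \frac{25 \cdot 2^{n}}{2} - \frac{13 \cdot 4^{n}}{2}.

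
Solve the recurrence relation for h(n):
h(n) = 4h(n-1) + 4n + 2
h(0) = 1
First-order linear with linear forcing.
Homogeneous solution: h_h(n) = A·(4)^n.
Try particular h_p(n) = pn + q. Substituting:
  pn + q = 4(p(n-1) + q) + 4n + 2.
Matching the n-coefficient: p = 4p + 4 ⇒ p = - \frac{4}{3}.
Matching constants: q = -4p + 4q + 2 ⇒ q = - \frac{22}{9}.
General: h(n) = A·(4)^n - \frac{4 n}{3} - \frac{22}{9}.
Apply h(0) = 1: A - \frac{22}{9} = 1 ⇒ A = \frac{31}{9}.
So h(n) = \frac{31 \cdot 4^{n}}{9} - \frac{4 n}{3} - \frac{22}{9}.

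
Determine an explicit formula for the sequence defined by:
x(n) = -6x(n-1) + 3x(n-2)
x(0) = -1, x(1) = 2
Characteristic equation: x² + 6x - 3 = 0.
Discriminant Δ = (-6)² + 4·(3) = 48.
Roots r₁,₂ = (-6 ± √48)/2, so r₁ = -3 + 2 \sqrt{3}, r₂ = - 2 \sqrt{3} - 3.
General solution: x(n) = A·r₁^n + B·r₂^n.
From the initial conditions, A + B = -1 and r₁A + r₂B = 2.
Since r₁ - r₂ = √48: A = (2 - (-1)r₂)/√48 = - \frac{1}{2} - \frac{\sqrt{3}}{12}, and B = -1 - A = - \frac{1}{2} + \frac{\sqrt{3}}{12}.
So x(n) = \left(- \frac{1}{2} - \frac{\sqrt{3}}{12}\right)\left(-3 + 2 \sqrt{3}\right)^n + \left(- \frac{1}{2} + \frac{\sqrt{3}}{12}\right)\left(- 2 \sqrt{3} - 3\right)^n.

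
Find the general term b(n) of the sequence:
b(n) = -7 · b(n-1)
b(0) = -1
Pure geometric recurrence with ratio -7.
By induction b(n) = b(0) · (-7)^n = - \left(-7\right)^{n}.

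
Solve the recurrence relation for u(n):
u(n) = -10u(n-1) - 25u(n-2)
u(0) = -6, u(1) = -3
Characteristic equation: x² + 10x + 25 = 0, which is (x - (-5))².
Repeated root r = -5.
General solution: u(n) = (A + Bn)·(-5)^n.
From u(0) = -6: A = -6.
From u(1) = -3: (A + B)·(-5) = -3 ⇒ B = \frac{33}{5}.
So u(n) = \left(\frac{33 n}{5} - 6\right) \cdot (-5)^n.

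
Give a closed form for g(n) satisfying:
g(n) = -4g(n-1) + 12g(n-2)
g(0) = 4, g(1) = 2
Characteristic equation: x² + 4x - 12 = 0, which factors as (x - (2))(x - (-6)) = 0.
Roots r₁ = 2, r₂ = -6 (distinct).
General solution: g(n) = A·(2)^n + B·(-6)^n.
From g(0) = 4: A + B = 4.
From g(1) = 2: 2A - 6B = 2.
Solving: A = \frac{13}{4}, B = \frac{3}{4}.
So g(n) = \frac{3 \left(-6\right)^{n}}{4} + \frac{13 \cdot 2^{n}}{4}.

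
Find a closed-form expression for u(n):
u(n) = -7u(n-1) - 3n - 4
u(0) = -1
First-order linear with linear forcing.
Homogeneous solution: u_h(n) = A·(-7)^n.
Try particular u_p(n) = pn + q. Substituting:
  pn + q = -7(p(n-1) + q) - 3n - 4.
Matching the n-coefficient: p = -7p - 3 ⇒ p = - \frac{3}{8}.
Matching constants: q = 7p - 7q - 4 ⇒ q = - \frac{53}{64}.
General: u(n) = A·(-7)^n - \frac{3 n}{8} - \frac{53}{64}.
Apply u(0) = -1: A - \frac{53}{64} = -1 ⇒ A = - \frac{11}{64}.
So u(n) = - \frac{11 \left(-7\right)^{n}}{64} - \frac{3 n}{8} - \frac{53}{64}.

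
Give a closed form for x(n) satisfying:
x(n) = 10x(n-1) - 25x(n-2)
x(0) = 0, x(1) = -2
Characteristic equation: x² - 10x + 25 = 0, which is (x - (5))².
Repeated root r = 5.
General solution: x(n) = (A + Bn)·(5)^n.
From x(0) = 0: A = 0.
From x(1) = -2: (A + B)·(5) = -2 ⇒ B = - \frac{2}{5}.
So x(n) = \left(- \frac{2 n}{5}\right) \cdot (5)^n.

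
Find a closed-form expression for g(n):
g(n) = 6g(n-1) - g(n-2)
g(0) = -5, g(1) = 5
Characteristic equation: x² - 6x + 1 = 0.
Discriminant Δ = (6)² + 4·(-1) = 32.
Roots r₁,₂ = (6 ± √32)/2, so r₁ = 2 \sqrt{2} + 3, r₂ = 3 - 2 \sqrt{2}.
General solution: g(n) = A·r₁^n + B·r₂^n.
From the initial conditions, A + B = -5 and r₁A + r₂B = 5.
Since r₁ - r₂ = √32: A = (5 - (-5)r₂)/√32 = - \frac{5}{2} + \frac{5 \sqrt{2}}{2}, and B = -5 - A = - \frac{5 \sqrt{2}}{2} - \frac{5}{2}.
So g(n) = \left(- \frac{5}{2} + \frac{5 \sqrt{2}}{2}\right)\left(2 \sqrt{2} + 3\right)^n + \left(- \frac{5 \sqrt{2}}{2} - \frac{5}{2}\right)\left(3 - 2 \sqrt{2}\right)^n.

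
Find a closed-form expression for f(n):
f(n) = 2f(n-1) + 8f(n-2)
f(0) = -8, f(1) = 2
Characteristic equation: x² - 2x - 8 = 0, which factors as (x - (4))(x - (-2)) = 0.
Roots r₁ = 4, r₂ = -2 (distinct).
General solution: f(n) = A·(4)^n + B·(-2)^n.
From f(0) = -8: A + B = -8.
From f(1) = 2: 4A - 2B = 2.
Solving: A = - \frac{7}{3}, B = - \frac{17}{3}.
So f(n) = - \frac{17 \left(-2\right)^{n}}{3} - \frac{7 \cdot 4^{n}}{3}.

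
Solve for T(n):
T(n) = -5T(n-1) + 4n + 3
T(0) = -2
First-order linear with linear forcing.
Homogeneous solution: T_h(n) = A·(-5)^n.
Try particular T_p(n) = pn + q. Substituting:
  pn + q = -5(p(n-1) + q) + 4n + 3.
Matching the n-coefficient: p = -5p + 4 ⇒ p = \frac{2}{3}.
Matching constants: q = 5p - 5q + 3 ⇒ q = \frac{19}{18}.
General: T(n) = A·(-5)^n + \frac{2 n}{3} + \frac{19}{18}.
Apply T(0) = -2: A + \frac{19}{18} = -2 ⇒ A = - \frac{55}{18}.
So T(n) = - \frac{55 \left(-5\right)^{n}}{18} + \frac{2 n}{3} + \frac{19}{18}.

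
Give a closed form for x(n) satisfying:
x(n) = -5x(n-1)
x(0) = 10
This is a homogeneous first-order recurrence with ratio -5.
By induction x(n) = x(0) · (-5)^n = 10 \left(-5\right)^{n}.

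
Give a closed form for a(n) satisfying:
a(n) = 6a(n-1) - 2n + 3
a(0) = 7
First-order linear with linear forcing.
Homogeneous solution: a_h(n) = A·(6)^n.
Try particular a_p(n) = pn + q. Substituting:
  pn + q = 6(p(n-1) + q) - 2n + 3.
Matching the n-coefficient: p = 6p - 2 ⇒ p = \frac{2}{5}.
Matching constants: q = -6p + 6q + 3 ⇒ q = - \frac{3}{25}.
General: a(n) = A·(6)^n + \frac{2 n}{5} - \frac{3}{25}.
Apply a(0) = 7: A - \frac{3}{25} = 7 ⇒ A = \frac{178}{25}.
So a(n) = \frac{178 \cdot 6^{n}}{25} + \frac{2 n}{5} - \frac{3}{25}.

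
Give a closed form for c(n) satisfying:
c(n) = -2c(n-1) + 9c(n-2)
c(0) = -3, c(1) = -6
Characteristic equation: x² + 2x - 9 = 0.
Discriminant Δ = (-2)² + 4·(9) = 40.
Roots r₁,₂ = (-2 ± √40)/2, so r₁ = -1 + \sqrt{10}, r₂ = - \sqrt{10} - 1.
General solution: c(n) = A·r₁^n + B·r₂^n.
From the initial conditions, A + B = -3 and r₁A + r₂B = -6.
Since r₁ - r₂ = √40: A = (-6 - (-3)r₂)/√40 = - \frac{3}{2} - \frac{9 \sqrt{10}}{20}, and B = -3 - A = - \frac{3}{2} + \frac{9 \sqrt{10}}{20}.
So c(n) = \left(- \frac{3}{2} - \frac{9 \sqrt{10}}{20}\right)\left(-1 + \sqrt{10}\right)^n + \left(- \frac{3}{2} + \frac{9 \sqrt{10}}{20}\right)\left(- \sqrt{10} - 1\right)^n.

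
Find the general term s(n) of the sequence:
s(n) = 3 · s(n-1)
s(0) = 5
Pure geometric recurrence with ratio 3.
By induction s(n) = s(0) · (3)^n = 5 \cdot 3^{n}.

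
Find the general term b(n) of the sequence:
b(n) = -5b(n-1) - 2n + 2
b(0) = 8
First-order linear with linear forcing.
Homogeneous solution: b_h(n) = A·(-5)^n.
Try particular b_p(n) = pn + q. Substituting:
  pn + q = -5(p(n-1) + q) - 2n + 2.
Matching the n-coefficient: p = -5p - 2 ⇒ p = - \frac{1}{3}.
Matching constants: q = 5p - 5q + 2 ⇒ q = \frac{1}{18}.
General: b(n) = A·(-5)^n - \frac{n}{3} + \frac{1}{18}.
Apply b(0) = 8: A + \frac{1}{18} = 8 ⇒ A = \frac{143}{18}.
So b(n) = \frac{143 \left(-5\right)^{n}}{18} - \frac{n}{3} + \frac{1}{18}.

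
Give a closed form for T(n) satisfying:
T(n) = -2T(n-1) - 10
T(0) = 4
First-order linear non-homogeneous.
Homogeneous solution: T_h(n) = A·(-2)^n.
Try constant particular solution T_p = K: K = -2K - 10 ⇒ K = - \frac{10}{3}.
General: T(n) = A·(-2)^n - \frac{10}{3}.
Apply T(0) = 4: A - \frac{10}{3} = 4 ⇒ A = \frac{22}{3}.
So T(n) = \frac{22 \left(-2\right)^{n}}{3} - \frac{10}{3}.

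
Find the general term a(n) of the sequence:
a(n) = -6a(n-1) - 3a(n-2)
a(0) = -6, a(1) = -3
Characteristic equation: x² + 6x + 3 = 0.
Discriminant Δ = (-6)² + 4·(-3) = 24.
Roots r₁,₂ = (-6 ± √24)/2, so r₁ = -3 + \sqrt{6}, r₂ = -3 - \sqrt{6}.
General solution: a(n) = A·r₁^n + B·r₂^n.
From the initial conditions, A + B = -6 and r₁A + r₂B = -3.
Since r₁ - r₂ = √24: A = (-3 - (-6)r₂)/√24 = - \frac{7 \sqrt{6}}{4} - 3, and B = -6 - A = -3 + \frac{7 \sqrt{6}}{4}.
So a(n) = \left(- \frac{7 \sqrt{6}}{4} - 3\right)\left(-3 + \sqrt{6}\right)^n + \left(-3 + \frac{7 \sqrt{6}}{4}\right)\left(-3 - \sqrt{6}\right)^n.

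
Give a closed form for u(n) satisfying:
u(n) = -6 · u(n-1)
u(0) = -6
Pure geometric recurrence with ratio -6.
By induction u(n) = u(0) · (-6)^n = - 6 \left(-6\right)^{n}.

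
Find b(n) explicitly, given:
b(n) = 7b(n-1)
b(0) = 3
This is a homogeneous first-order recurrence with ratio 7.
By induction b(n) = b(0) · (7)^n = 3 \cdot 7^{n}.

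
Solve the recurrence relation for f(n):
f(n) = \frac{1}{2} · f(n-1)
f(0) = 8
Pure geometric recurrence with ratio \frac{1}{2}.
By induction f(n) = f(0) · (\frac{1}{2})^n = 8 \cdot 2^{- n}.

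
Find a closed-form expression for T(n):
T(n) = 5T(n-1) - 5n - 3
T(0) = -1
First-order linear with linear forcing.
Homogeneous solution: T_h(n) = A·(5)^n.
Try particular T_p(n) = pn + q. Substituting:
  pn + q = 5(p(n-1) + q) - 5n - 3.
Matching the n-coefficient: p = 5p - 5 ⇒ p = \frac{5}{4}.
Matching constants: q = -5p + 5q - 3 ⇒ q = \frac{37}{16}.
General: T(n) = A·(5)^n + \frac{5 n}{4} + \frac{37}{16}.
Apply T(0) = -1: A + \frac{37}{16} = -1 ⇒ A = - \frac{53}{16}.
So T(n) = - \frac{53 \cdot 5^{n}}{16} + \frac{5 n}{4} + \frac{37}{16}.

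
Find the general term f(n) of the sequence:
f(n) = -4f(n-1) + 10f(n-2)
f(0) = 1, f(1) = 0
Characteristic equation: x² + 4x - 10 = 0.
Discriminant Δ = (-4)² + 4·(10) = 56.
Roots r₁,₂ = (-4 ± √56)/2, so r₁ = -2 + \sqrt{14}, r₂ = - \sqrt{14} - 2.
General solution: f(n) = A·r₁^n + B·r₂^n.
From the initial conditions, A + B = 1 and r₁A + r₂B = 0.
Since r₁ - r₂ = √56: A = (0 - (1)r₂)/√56 = \frac{\sqrt{14}}{14} + \frac{1}{2}, and B = 1 - A = \frac{1}{2} - \frac{\sqrt{14}}{14}.
So f(n) = \left(\frac{\sqrt{14}}{14} + \frac{1}{2}\right)\left(-2 + \sqrt{14}\right)^n + \left(\frac{1}{2} - \frac{\sqrt{14}}{14}\right)\left(- \sqrt{14} - 2\right)^n.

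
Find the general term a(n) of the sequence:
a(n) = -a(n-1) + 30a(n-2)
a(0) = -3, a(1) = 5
Characteristic equation: x² + x - 30 = 0, which factors as (x - (-6))(x - (5)) = 0.
Roots r₁ = -6, r₂ = 5 (distinct).
General solution: a(n) = A·(-6)^n + B·(5)^n.
From a(0) = -3: A + B = -3.
From a(1) = 5: -6A + 5B = 5.
Solving: A = - \frac{20}{11}, B = - \frac{13}{11}.
So a(n) = - \frac{20 \left(-6\right)^{n}}{11} - \frac{13 \cdot 5^{n}}{11}.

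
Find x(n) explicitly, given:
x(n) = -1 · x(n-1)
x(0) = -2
Pure geometric recurrence with ratio -1.
By induction x(n) = x(0) · (-1)^n = - 2 \left(-1\right)^{n}.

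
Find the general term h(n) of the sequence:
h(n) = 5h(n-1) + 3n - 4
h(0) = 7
First-order linear with linear forcing.
Homogeneous solution: h_h(n) = A·(5)^n.
Try particular h_p(n) = pn + q. Substituting:
  pn + q = 5(p(n-1) + q) + 3n - 4.
Matching the n-coefficient: p = 5p + 3 ⇒ p = - \frac{3}{4}.
Matching constants: q = -5p + 5q - 4 ⇒ q = \frac{1}{16}.
General: h(n) = A·(5)^n - \frac{3 n}{4} + \frac{1}{16}.
Apply h(0) = 7: A + \frac{1}{16} = 7 ⇒ A = \frac{111}{16}.
So h(n) = \frac{111 \cdot 5^{n}}{16} - \frac{3 n}{4} + \frac{1}{16}.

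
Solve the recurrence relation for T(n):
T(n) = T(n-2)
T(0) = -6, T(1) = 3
Characteristic equation: x² - 1 = 0, which factors as (x - (1))(x - (-1)) = 0.
Roots r₁ = 1, r₂ = -1 (distinct).
General solution: T(n) = A·(1)^n + B·(-1)^n.
From T(0) = -6: A + B = -6.
From T(1) = 3: A - B = 3.
Solving: A = - \frac{3}{2}, B = - \frac{9}{2}.
So T(n) = - \frac{9 \left(-1\right)^{n}}{2} - \frac{3}{2}.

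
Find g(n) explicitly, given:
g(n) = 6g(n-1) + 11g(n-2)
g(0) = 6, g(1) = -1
Characteristic equation: x² - 6x - 11 = 0.
Discriminant Δ = (6)² + 4·(11) = 80.
Roots r₁,₂ = (6 ± √80)/2, so r₁ = 3 + 2 \sqrt{5}, r₂ = 3 - 2 \sqrt{5}.
General solution: g(n) = A·r₁^n + B·r₂^n.
From the initial conditions, A + B = 6 and r₁A + r₂B = -1.
Since r₁ - r₂ = √80: A = (-1 - (6)r₂)/√80 = 3 - \frac{19 \sqrt{5}}{20}, and B = 6 - A = \frac{19 \sqrt{5}}{20} + 3.
So g(n) = \left(3 - \frac{19 \sqrt{5}}{20}\right)\left(3 + 2 \sqrt{5}\right)^n + \left(\frac{19 \sqrt{5}}{20} + 3\right)\left(3 - 2 \sqrt{5}\right)^n.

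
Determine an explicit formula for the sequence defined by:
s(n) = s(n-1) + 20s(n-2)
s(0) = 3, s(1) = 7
Characteristic equation: x² - x - 20 = 0, which factors as (x - (-4))(x - (5)) = 0.
Roots r₁ = -4, r₂ = 5 (distinct).
General solution: s(n) = A·(-4)^n + B·(5)^n.
From s(0) = 3: A + B = 3.
From s(1) = 7: -4A + 5B = 7.
Solving: A = \frac{8}{9}, B = \frac{19}{9}.
So s(n) = \frac{8 \left(-4\right)^{n}}{9} + \frac{19 \cdot 5^{n}}{9}.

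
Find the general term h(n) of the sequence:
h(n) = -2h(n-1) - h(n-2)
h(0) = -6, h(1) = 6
Characteristic equation: x² + 2x + 1 = 0, which is (x - (-1))².
Repeated root r = -1.
General solution: h(n) = (A + Bn)·(-1)^n.
From h(0) = -6: A = -6.
From h(1) = 6: (A + B)·(-1) = 6 ⇒ B = 0.
So h(n) = \left(-6\right) \cdot (-1)^n.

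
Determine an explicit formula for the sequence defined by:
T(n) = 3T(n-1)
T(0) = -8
This is a homogeneous first-order recurrence with ratio 3.
By induction T(n) = T(0) · (3)^n = - 8 \cdot 3^{n}.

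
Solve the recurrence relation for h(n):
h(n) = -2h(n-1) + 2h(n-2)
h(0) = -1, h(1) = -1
Characteristic equation: x² + 2x - 2 = 0.
Discriminant Δ = (-2)² + 4·(2) = 12.
Roots r₁,₂ = (-2 ± √12)/2, so r₁ = -1 + \sqrt{3}, r₂ = - \sqrt{3} - 1.
General solution: h(n) = A·r₁^n + B·r₂^n.
From the initial conditions, A + B = -1 and r₁A + r₂B = -1.
Since r₁ - r₂ = √12: A = (-1 - (-1)r₂)/√12 = - \frac{\sqrt{3}}{3} - \frac{1}{2}, and B = -1 - A = - \frac{1}{2} + \frac{\sqrt{3}}{3}.
So h(n) = \left(- \frac{\sqrt{3}}{3} - \frac{1}{2}\right)\left(-1 + \sqrt{3}\right)^n + \left(- \frac{1}{2} + \frac{\sqrt{3}}{3}\right)\left(- \sqrt{3} - 1\right)^n.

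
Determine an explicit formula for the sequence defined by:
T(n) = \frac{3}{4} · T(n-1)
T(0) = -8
Pure geometric recurrence with ratio \frac{3}{4}.
By induction T(n) = T(0) · (\frac{3}{4})^n = - 8 \left(\frac{3}{4}\right)^{n}.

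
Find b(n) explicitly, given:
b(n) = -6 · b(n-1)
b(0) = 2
Pure geometric recurrence with ratio -6.
By induction b(n) = b(0) · (-6)^n = 2 \left(-6\right)^{n}.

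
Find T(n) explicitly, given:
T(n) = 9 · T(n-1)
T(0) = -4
Pure geometric recurrence with ratio 9.
By induction T(n) = T(0) · (9)^n = - 4 \cdot 9^{n}.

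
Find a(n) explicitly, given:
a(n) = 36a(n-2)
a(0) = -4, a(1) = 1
Characteristic equation: x² - 36 = 0, which factors as (x - (-6))(x - (6)) = 0.
Roots r₁ = -6, r₂ = 6 (distinct).
General solution: a(n) = A·(-6)^n + B·(6)^n.
From a(0) = -4: A + B = -4.
From a(1) = 1: -6A + 6B = 1.
Solving: A = - \frac{25}{12}, B = - \frac{23}{12}.
So a(n) = - \frac{25 \left(-6\right)^{n}}{12} - \frac{23 \cdot 6^{n}}{12}.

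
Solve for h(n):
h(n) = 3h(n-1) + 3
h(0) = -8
First-order linear non-homogeneous.
Homogeneous solution: h_h(n) = A·(3)^n.
Try constant particular solution h_p = K: K = 3K + 3 ⇒ K = - \frac{3}{2}.
General: h(n) = A·(3)^n - \frac{3}{2}.
Apply h(0) = -8: A - \frac{3}{2} = -8 ⇒ A = - \frac{13}{2}.
So h(n) = - \frac{13 \cdot 3^{n}}{2} - \frac{3}{2}.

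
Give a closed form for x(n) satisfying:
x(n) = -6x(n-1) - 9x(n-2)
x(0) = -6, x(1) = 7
Characteristic equation: x² + 6x + 9 = 0, which is (x - (-3))².
Repeated root r = -3.
General solution: x(n) = (A + Bn)·(-3)^n.
From x(0) = -6: A = -6.
From x(1) = 7: (A + B)·(-3) = 7 ⇒ B = \frac{11}{3}.
So x(n) = \left(\frac{11 n}{3} - 6\right) \cdot (-3)^n.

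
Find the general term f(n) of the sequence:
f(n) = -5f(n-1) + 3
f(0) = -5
First-order linear non-homogeneous.
Homogeneous solution: f_h(n) = A·(-5)^n.
Try constant particular solution f_p = K: K = -5K + 3 ⇒ K = \frac{1}{2}.
General: f(n) = A·(-5)^n + \frac{1}{2}.
Apply f(0) = -5: A + \frac{1}{2} = -5 ⇒ A = - \frac{11}{2}.
So f(n) = \frac{1}{2} - \frac{11 \left(-5\right)^{n}}{2}.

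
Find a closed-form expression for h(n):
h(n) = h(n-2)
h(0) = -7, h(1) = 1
Characteristic equation: x² - 1 = 0, which factors as (x - (-1))(x - (1)) = 0.
Roots r₁ = -1, r₂ = 1 (distinct).
General solution: h(n) = A·(-1)^n + B·(1)^n.
From h(0) = -7: A + B = -7.
From h(1) = 1: -A + B = 1.
Solving: A = -4, B = -3.
So h(n) = - 4 \left(-1\right)^{n} - 3.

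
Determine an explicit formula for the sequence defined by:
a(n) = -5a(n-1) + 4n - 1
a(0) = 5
First-order linear with linear forcing.
Homogeneous solution: a_h(n) = A·(-5)^n.
Try particular a_p(n) = pn + q. Substituting:
  pn + q = -5(p(n-1) + q) + 4n - 1.
Matching the n-coefficient: p = -5p + 4 ⇒ p = \frac{2}{3}.
Matching constants: q = 5p - 5q - 1 ⇒ q = \frac{7}{18}.
General: a(n) = A·(-5)^n + \frac{2 n}{3} + \frac{7}{18}.
Apply a(0) = 5: A + \frac{7}{18} = 5 ⇒ A = \frac{83}{18}.
So a(n) = \frac{83 \left(-5\right)^{n}}{18} + \frac{2 n}{3} + \frac{7}{18}.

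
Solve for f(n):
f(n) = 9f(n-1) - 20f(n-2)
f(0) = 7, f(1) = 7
Characteristic equation: x² - 9x + 20 = 0, which factors as (x - (5))(x - (4)) = 0.
Roots r₁ = 5, r₂ = 4 (distinct).
General solution: f(n) = A·(5)^n + B·(4)^n.
From f(0) = 7: A + B = 7.
From f(1) = 7: 5A + 4B = 7.
Solving: A = -21, B = 28.
So f(n) = 28 \cdot 4^{n} - 21 \cdot 5^{n}.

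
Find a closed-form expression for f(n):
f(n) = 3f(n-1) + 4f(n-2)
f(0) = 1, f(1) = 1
Characteristic equation: x² - 3x - 4 = 0, which factors as (x - (4))(x - (-1)) = 0.
Roots r₁ = 4, r₂ = -1 (distinct).
General solution: f(n) = A·(4)^n + B·(-1)^n.
From f(0) = 1: A + B = 1.
From f(1) = 1: 4A - B = 1.
Solving: A = \frac{2}{5}, B = \frac{3}{5}.
So f(n) = \frac{3 \left(-1\right)^{n}}{5} + \frac{2 \cdot 4^{n}}{5}.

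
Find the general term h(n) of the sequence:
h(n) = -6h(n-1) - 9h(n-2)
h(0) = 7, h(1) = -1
Characteristic equation: x² + 6x + 9 = 0, which is (x - (-3))².
Repeated root r = -3.
General solution: h(n) = (A + Bn)·(-3)^n.
From h(0) = 7: A = 7.
From h(1) = -1: (A + B)·(-3) = -1 ⇒ B = - \frac{20}{3}.
So h(n) = \left(7 - \frac{20 n}{3}\right) \cdot (-3)^n.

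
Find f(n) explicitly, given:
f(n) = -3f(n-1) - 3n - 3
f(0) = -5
First-order linear with linear forcing.
Homogeneous solution: f_h(n) = A·(-3)^n.
Try particular f_p(n) = pn + q. Substituting:
  pn + q = -3(p(n-1) + q) - 3n - 3.
Matching the n-coefficient: p = -3p - 3 ⇒ p = - \frac{3}{4}.
Matching constants: q = 3p - 3q - 3 ⇒ q = - \frac{21}{16}.
General: f(n) = A·(-3)^n - \frac{3 n}{4} - \frac{21}{16}.
Apply f(0) = -5: A - \frac{21}{16} = -5 ⇒ A = - \frac{59}{16}.
So f(n) = - \frac{59 \left(-3\right)^{n}}{16} - \frac{3 n}{4} - \frac{21}{16}.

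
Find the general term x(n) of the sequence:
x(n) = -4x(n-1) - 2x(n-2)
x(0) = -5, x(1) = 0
Characteristic equation: x² + 4x + 2 = 0.
Discriminant Δ = (-4)² + 4·(-2) = 8.
Roots r₁,₂ = (-4 ± √8)/2, so r₁ = -2 + \sqrt{2}, r₂ = -2 - \sqrt{2}.
General solution: x(n) = A·r₁^n + B·r₂^n.
From the initial conditions, A + B = -5 and r₁A + r₂B = 0.
Since r₁ - r₂ = √8: A = (0 - (-5)r₂)/√8 = - \frac{5 \sqrt{2}}{2} - \frac{5}{2}, and B = -5 - A = - \frac{5}{2} + \frac{5 \sqrt{2}}{2}.
So x(n) = \left(- \frac{5 \sqrt{2}}{2} - \frac{5}{2}\right)\left(-2 + \sqrt{2}\right)^n + \left(- \frac{5}{2} + \frac{5 \sqrt{2}}{2}\right)\left(-2 - \sqrt{2}\right)^n.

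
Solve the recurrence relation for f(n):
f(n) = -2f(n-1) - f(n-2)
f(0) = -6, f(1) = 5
Characteristic equation: x² + 2x + 1 = 0, which is (x - (-1))².
Repeated root r = -1.
General solution: f(n) = (A + Bn)·(-1)^n.
From f(0) = -6: A = -6.
From f(1) = 5: (A + B)·(-1) = 5 ⇒ B = 1.
So f(n) = \left(n - 6\right) \cdot (-1)^n.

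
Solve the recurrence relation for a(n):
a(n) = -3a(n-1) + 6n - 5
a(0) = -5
First-order linear with linear forcing.
Homogeneous solution: a_h(n) = A·(-3)^n.
Try particular a_p(n) = pn + q. Substituting:
  pn + q = -3(p(n-1) + q) + 6n - 5.
Matching the n-coefficient: p = -3p + 6 ⇒ p = \frac{3}{2}.
Matching constants: q = 3p - 3q - 5 ⇒ q = - \frac{1}{8}.
General: a(n) = A·(-3)^n + \frac{3 n}{2} - \frac{1}{8}.
Apply a(0) = -5: A - \frac{1}{8} = -5 ⇒ A = - \frac{39}{8}.
So a(n) = - \frac{39 \left(-3\right)^{n}}{8} + \frac{3 n}{2} - \frac{1}{8}.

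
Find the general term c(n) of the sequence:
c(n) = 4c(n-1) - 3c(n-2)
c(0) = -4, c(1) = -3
Characteristic equation: x² - 4x + 3 = 0, which factors as (x - (1))(x - (3)) = 0.
Roots r₁ = 1, r₂ = 3 (distinct).
General solution: c(n) = A·(1)^n + B·(3)^n.
From c(0) = -4: A + B = -4.
From c(1) = -3: A + 3B = -3.
Solving: A = - \frac{9}{2}, B = \frac{1}{2}.
So c(n) = \frac{3^{n}}{2} - \frac{9}{2}.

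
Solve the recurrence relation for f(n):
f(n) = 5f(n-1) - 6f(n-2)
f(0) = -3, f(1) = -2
Characteristic equation: x² - 5x + 6 = 0, which factors as (x - (2))(x - (3)) = 0.
Roots r₁ = 2, r₂ = 3 (distinct).
General solution: f(n) = A·(2)^n + B·(3)^n.
From f(0) = -3: A + B = -3.
From f(1) = -2: 2A + 3B = -2.
Solving: A = -7, B = 4.
So f(n) = - 7 \cdot 2^{n} + 4 \cdot 3^{n}.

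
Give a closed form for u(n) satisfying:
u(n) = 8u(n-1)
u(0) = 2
This is a homogeneous first-order recurrence with ratio 8.
By induction u(n) = u(0) · (8)^n = 2 \cdot 8^{n}.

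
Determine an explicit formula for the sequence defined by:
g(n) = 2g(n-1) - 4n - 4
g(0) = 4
First-order linear with linear forcing.
Homogeneous solution: g_h(n) = A·(2)^n.
Try particular g_p(n) = pn + q. Substituting:
  pn + q = 2(p(n-1) + q) - 4n - 4.
Matching the n-coefficient: p = 2p - 4 ⇒ p = 4.
Matching constants: q = -2p + 2q - 4 ⇒ q = 12.
General: g(n) = A·(2)^n + 4 n + 12.
Apply g(0) = 4: A + 12 = 4 ⇒ A = -8.
So g(n) = - 8 \cdot 2^{n} + 4 n + 12.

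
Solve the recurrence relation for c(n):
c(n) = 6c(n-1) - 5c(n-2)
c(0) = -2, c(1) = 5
Characteristic equation: x² - 6x + 5 = 0, which factors as (x - (1))(x - (5)) = 0.
Roots r₁ = 1, r₂ = 5 (distinct).
General solution: c(n) = A·(1)^n + B·(5)^n.
From c(0) = -2: A + B = -2.
From c(1) = 5: A + 5B = 5.
Solving: A = - \frac{15}{4}, B = \frac{7}{4}.
So c(n) = \frac{7 \cdot 5^{n}}{4} - \frac{15}{4}.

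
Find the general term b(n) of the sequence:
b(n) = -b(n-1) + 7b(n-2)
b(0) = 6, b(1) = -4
Characteristic equation: x² + x - 7 = 0.
Discriminant Δ = (-1)² + 4·(7) = 29.
Roots r₁,₂ = (-1 ± √29)/2, so r₁ = - \frac{1}{2} + \frac{\sqrt{29}}{2}, r₂ = - \frac{\sqrt{29}}{2} - \frac{1}{2}.
General solution: b(n) = A·r₁^n + B·r₂^n.
From the initial conditions, A + B = 6 and r₁A + r₂B = -4.
Since r₁ - r₂ = √29: A = (-4 - (6)r₂)/√29 = 3 - \frac{\sqrt{29}}{29}, and B = 6 - A = \frac{\sqrt{29}}{29} + 3.
So b(n) = \left(3 - \frac{\sqrt{29}}{29}\right)\left(- \frac{1}{2} + \frac{\sqrt{29}}{2}\right)^n + \left(\frac{\sqrt{29}}{29} + 3\right)\left(- \frac{\sqrt{29}}{2} - \frac{1}{2}\right)^n.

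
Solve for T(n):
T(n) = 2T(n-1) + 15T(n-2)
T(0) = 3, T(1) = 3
Characteristic equation: x² - 2x - 15 = 0, which factors as (x - (5))(x - (-3)) = 0.
Roots r₁ = 5, r₂ = -3 (distinct).
General solution: T(n) = A·(5)^n + B·(-3)^n.
From T(0) = 3: A + B = 3.
From T(1) = 3: 5A - 3B = 3.
Solving: A = \frac{3}{2}, B = \frac{3}{2}.
So T(n) = \frac{3 \left(-3\right)^{n}}{2} + \frac{3 \cdot 5^{n}}{2}.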